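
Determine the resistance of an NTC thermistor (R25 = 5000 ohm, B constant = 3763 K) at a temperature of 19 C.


NTC thermistor equation: Rt = R25 * exp(B * (1/T - 1/T25)).
T in Kelvin: 292.15 K, T25 = 298.15 K
1/T - 1/T25 = 1/292.15 - 1/298.15 = 6.888e-05
B * (1/T - 1/T25) = 3763 * 6.888e-05 = 0.2592
Rt = 5000 * exp(0.2592) = 6479.5 ohm

6479.5 ohm


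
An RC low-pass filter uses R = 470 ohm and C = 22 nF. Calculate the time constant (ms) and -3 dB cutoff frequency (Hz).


Time constant: tau = R * C.
tau = 470 * 2.20e-08 = 1.034e-05 s
tau = 0.0103 ms
Cutoff frequency: fc = 1 / (2*pi*R*C).
fc = 1 / (2*pi*1.034e-05) = 15392.16 Hz

tau = 0.0103 ms, fc = 15392.16 Hz


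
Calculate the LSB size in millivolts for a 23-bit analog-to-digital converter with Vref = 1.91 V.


The resolution (LSB) of an ADC is Vref / 2^n.
LSB = 1.91 / 2^23
LSB = 1.91 / 8388608
LSB = 2.3e-07 V = 0.00022769 mV

0.00022769 mV


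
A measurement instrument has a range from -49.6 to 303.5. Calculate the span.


Span = upper range - lower range.
Span = 303.5 - (-49.6)
Span = 353.1

353.1


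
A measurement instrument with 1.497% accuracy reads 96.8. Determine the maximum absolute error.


Absolute error = (accuracy% / 100) * reading.
Error = (1.497 / 100) * 96.8
Error = 0.01497 * 96.8
Error = 1.4491

1.4491


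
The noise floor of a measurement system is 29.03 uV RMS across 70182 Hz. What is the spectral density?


Noise spectral density = Vrms / sqrt(BW).
NSD = 29.03 / sqrt(70182)
NSD = 29.03 / 264.9189
NSD = 0.1096 uV/sqrt(Hz)

0.1096 uV/sqrt(Hz)


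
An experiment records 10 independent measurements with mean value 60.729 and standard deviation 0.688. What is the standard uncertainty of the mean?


The standard uncertainty for Type A evaluation is u = s / sqrt(n).
u = 0.688 / sqrt(10)
u = 0.688 / 3.1623
u = 0.2176

0.2176


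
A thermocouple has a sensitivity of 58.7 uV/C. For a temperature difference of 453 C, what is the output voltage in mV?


The thermocouple output V = sensitivity * dT.
V = 58.7 uV/C * 453 C
V = 26591.1 uV
V = 26.591 mV

26.591 mV


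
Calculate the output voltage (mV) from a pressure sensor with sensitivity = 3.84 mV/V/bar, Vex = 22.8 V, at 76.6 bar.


Output = sensitivity * Vex * P.
Vout = 3.84 * 22.8 * 76.6
Vout = 87.552 * 76.6
Vout = 6706.48 mV

6706.48 mV


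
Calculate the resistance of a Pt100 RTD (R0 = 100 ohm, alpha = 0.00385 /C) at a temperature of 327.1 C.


The RTD equation: Rt = R0 * (1 + alpha * T).
Rt = 100 * (1 + 0.00385 * 327.1)
Rt = 100 * (1 + 1.259335)
Rt = 100 * 2.259335
Rt = 225.934 ohm

225.934 ohm


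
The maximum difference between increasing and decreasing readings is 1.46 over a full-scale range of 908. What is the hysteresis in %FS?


Hysteresis = (max difference / full scale) * 100%.
H = (1.46 / 908) * 100
H = 0.161 %FS

0.161 %FS


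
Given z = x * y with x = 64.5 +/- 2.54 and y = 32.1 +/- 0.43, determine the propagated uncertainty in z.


For a product z = x*y, the relative uncertainty is:
uz/z = sqrt((ux/x)^2 + (uy/y)^2)
Relative uncertainties: ux/x = 2.54/64.5 = 0.03938
uy/y = 0.43/32.1 = 0.013396
z = 64.5 * 32.1 = 2070.5
uz = 2070.5 * sqrt(0.03938^2 + 0.013396^2) = 86.122

86.122


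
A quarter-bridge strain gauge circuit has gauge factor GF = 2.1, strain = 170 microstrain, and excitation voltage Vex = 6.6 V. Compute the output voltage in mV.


Quarter bridge output: Vout = (GF * epsilon * Vex) / 4.
Vout = (2.1 * 170e-6 * 6.6) / 4
Vout = 0.0023562 / 4 V
Vout = 0.00058905 V = 0.589 mV

0.589 mV


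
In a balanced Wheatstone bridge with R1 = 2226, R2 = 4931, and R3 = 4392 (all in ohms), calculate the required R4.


At balance: R1*R4 = R2*R3, so R4 = R2*R3/R1.
R4 = 4931 * 4392 / 2226
R4 = 21656952 / 2226
R4 = 9729.09 ohm

9729.09 ohm


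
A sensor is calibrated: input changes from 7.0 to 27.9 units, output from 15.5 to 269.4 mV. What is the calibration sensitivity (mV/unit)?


Sensitivity = (y2 - y1) / (x2 - x1).
S = (269.4 - 15.5) / (27.9 - 7.0)
S = 253.9 / 20.9
S = 12.1483 mV/unit

12.1483 mV/unit


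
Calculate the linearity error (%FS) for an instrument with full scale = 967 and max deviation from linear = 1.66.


Linearity error = (max deviation / full scale) * 100%.
Linearity = (1.66 / 967) * 100
Linearity = 0.172 %FS

0.172 %FS


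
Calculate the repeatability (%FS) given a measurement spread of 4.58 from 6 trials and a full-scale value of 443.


Repeatability = (spread / full scale) * 100%.
R = (4.58 / 443) * 100
R = 1.034 %FS

1.034 %FS


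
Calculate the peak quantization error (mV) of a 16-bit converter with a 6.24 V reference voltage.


The maximum quantization error is +/- LSB/2.
LSB = Vref / 2^n = 6.24 / 65536 = 9.521e-05 V
Max error = LSB / 2 = 9.521e-05 / 2 = 4.761e-05 V
Max error = 0.0476 mV

0.0476 mV


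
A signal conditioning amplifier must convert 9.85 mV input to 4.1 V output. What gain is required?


Gain = Vout / Vin (converting to same units).
G = 4.1 V / 9.85 mV
G = 4100.0 mV / 9.85 mV
G = 416.24

416.24


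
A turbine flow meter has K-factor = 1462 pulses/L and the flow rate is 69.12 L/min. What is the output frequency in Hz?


Frequency = K * Q / 60 (converting L/min to L/s).
f = 1462 * 69.12 / 60
f = 101053.44 / 60
f = 1684.22 Hz

1684.22 Hz


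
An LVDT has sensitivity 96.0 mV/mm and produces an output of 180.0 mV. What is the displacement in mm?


Displacement = Vout / sensitivity.
d = 180.0 / 96.0
d = 1.875 mm

1.875 mm


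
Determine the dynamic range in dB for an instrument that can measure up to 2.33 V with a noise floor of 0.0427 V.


Dynamic range = 20 * log10(Vmax / Vnoise).
DR = 20 * log10(2.33 / 0.0427)
DR = 20 * log10(54.57)
DR = 34.74 dB

34.74 dB


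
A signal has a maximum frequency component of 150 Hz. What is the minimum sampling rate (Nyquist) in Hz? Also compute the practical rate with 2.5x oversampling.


By Nyquist theorem, fs_min = 2 * fmax.
fs_min = 2 * 150 = 300 Hz
Practical rate = 2.5 * fs_min = 2.5 * 300 = 750 Hz

fs_min = 300 Hz, fs_practical = 750 Hz


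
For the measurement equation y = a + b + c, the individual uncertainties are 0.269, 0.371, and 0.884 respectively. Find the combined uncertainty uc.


For a sum of independent quantities, uc = sqrt(u1^2 + u2^2 + u3^2).
uc = sqrt(0.269^2 + 0.371^2 + 0.884^2)
uc = sqrt(0.072361 + 0.137641 + 0.781456)
uc = 0.9957

0.9957


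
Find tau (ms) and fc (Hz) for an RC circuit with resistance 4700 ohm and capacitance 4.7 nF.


Time constant: tau = R * C.
tau = 4700 * 4.70e-09 = 2.209e-05 s
tau = 0.0221 ms
Cutoff frequency: fc = 1 / (2*pi*R*C).
fc = 1 / (2*pi*2.209e-05) = 7204.84 Hz

tau = 0.0221 ms, fc = 7204.84 Hz


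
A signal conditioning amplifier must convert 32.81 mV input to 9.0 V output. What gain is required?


Gain = Vout / Vin (converting to same units).
G = 9.0 V / 32.81 mV
G = 9000.0 mV / 32.81 mV
G = 274.31

274.31


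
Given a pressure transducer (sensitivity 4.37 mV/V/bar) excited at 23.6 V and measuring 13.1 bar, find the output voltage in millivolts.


Output = sensitivity * Vex * P.
Vout = 4.37 * 23.6 * 13.1
Vout = 103.132 * 13.1
Vout = 1351.03 mV

1351.03 mV


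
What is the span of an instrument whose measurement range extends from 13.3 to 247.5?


Span = upper range - lower range.
Span = 247.5 - (13.3)
Span = 234.2

234.2


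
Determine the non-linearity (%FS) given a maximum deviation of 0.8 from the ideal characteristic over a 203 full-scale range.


Linearity error = (max deviation / full scale) * 100%.
Linearity = (0.8 / 203) * 100
Linearity = 0.394 %FS

0.394 %FS


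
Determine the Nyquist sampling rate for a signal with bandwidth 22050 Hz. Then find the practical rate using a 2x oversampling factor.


By Nyquist theorem, fs_min = 2 * fmax.
fs_min = 2 * 22050 = 44100 Hz
Practical rate = 2 * fs_min = 2 * 44100 = 88200 Hz

fs_min = 44100 Hz, fs_practical = 88200 Hz


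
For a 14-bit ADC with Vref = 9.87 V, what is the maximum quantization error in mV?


The maximum quantization error is +/- LSB/2.
LSB = Vref / 2^n = 9.87 / 16384 = 0.00060242 V
Max error = LSB / 2 = 0.00060242 / 2 = 0.00030121 V
Max error = 0.3012 mV

0.3012 mV


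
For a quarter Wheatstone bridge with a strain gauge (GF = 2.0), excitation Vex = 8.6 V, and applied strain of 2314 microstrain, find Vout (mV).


Quarter bridge output: Vout = (GF * epsilon * Vex) / 4.
Vout = (2.0 * 2314e-6 * 8.6) / 4
Vout = 0.0398008 / 4 V
Vout = 0.0099502 V = 9.9502 mV

9.9502 mV


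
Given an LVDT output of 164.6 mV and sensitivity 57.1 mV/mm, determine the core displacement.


Displacement = Vout / sensitivity.
d = 164.6 / 57.1
d = 2.883 mm

2.883 mm


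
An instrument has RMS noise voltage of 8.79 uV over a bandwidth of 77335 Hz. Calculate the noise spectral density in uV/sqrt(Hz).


Noise spectral density = Vrms / sqrt(BW).
NSD = 8.79 / sqrt(77335)
NSD = 8.79 / 278.0917
NSD = 0.0316 uV/sqrt(Hz)

0.0316 uV/sqrt(Hz)


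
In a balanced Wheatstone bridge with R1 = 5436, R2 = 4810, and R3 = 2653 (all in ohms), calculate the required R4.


At balance: R1*R4 = R2*R3, so R4 = R2*R3/R1.
R4 = 4810 * 2653 / 5436
R4 = 12760930 / 5436
R4 = 2347.49 ohm

2347.49 ohm


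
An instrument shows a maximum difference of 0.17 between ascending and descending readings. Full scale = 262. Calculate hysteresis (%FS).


Hysteresis = (max difference / full scale) * 100%.
H = (0.17 / 262) * 100
H = 0.065 %FS

0.065 %FS


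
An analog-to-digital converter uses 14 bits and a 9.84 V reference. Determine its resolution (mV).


The resolution (LSB) of an ADC is Vref / 2^n.
LSB = 9.84 / 2^14
LSB = 9.84 / 16384
LSB = 0.00060059 V = 0.60058594 mV

0.60058594 mV


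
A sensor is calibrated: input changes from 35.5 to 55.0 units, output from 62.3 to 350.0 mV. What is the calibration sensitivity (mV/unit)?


Sensitivity = (y2 - y1) / (x2 - x1).
S = (350.0 - 62.3) / (55.0 - 35.5)
S = 287.7 / 19.5
S = 14.7538 mV/unit

14.7538 mV/unit


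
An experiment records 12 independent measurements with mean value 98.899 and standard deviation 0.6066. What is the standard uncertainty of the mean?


The standard uncertainty for Type A evaluation is u = s / sqrt(n).
u = 0.6066 / sqrt(12)
u = 0.6066 / 3.4641
u = 0.1751

0.1751


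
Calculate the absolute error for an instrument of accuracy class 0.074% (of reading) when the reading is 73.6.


Absolute error = (accuracy% / 100) * reading.
Error = (0.074 / 100) * 73.6
Error = 0.00074 * 73.6
Error = 0.0545

0.0545


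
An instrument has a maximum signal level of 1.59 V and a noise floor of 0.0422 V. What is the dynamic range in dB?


Dynamic range = 20 * log10(Vmax / Vnoise).
DR = 20 * log10(1.59 / 0.0422)
DR = 20 * log10(37.68)
DR = 31.52 dB

31.52 dB


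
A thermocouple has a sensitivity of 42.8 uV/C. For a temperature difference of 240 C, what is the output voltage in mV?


The thermocouple output V = sensitivity * dT.
V = 42.8 uV/C * 240 C
V = 10272.0 uV
V = 10.272 mV

10.272 mV


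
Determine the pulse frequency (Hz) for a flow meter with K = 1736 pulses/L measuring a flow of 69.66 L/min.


Frequency = K * Q / 60 (converting L/min to L/s).
f = 1736 * 69.66 / 60
f = 120929.76 / 60
f = 2015.5 Hz

2015.5 Hz


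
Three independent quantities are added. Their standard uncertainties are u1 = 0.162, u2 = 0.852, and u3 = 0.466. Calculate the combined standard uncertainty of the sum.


For a sum of independent quantities, uc = sqrt(u1^2 + u2^2 + u3^2).
uc = sqrt(0.162^2 + 0.852^2 + 0.466^2)
uc = sqrt(0.026244 + 0.725904 + 0.217156)
uc = 0.9845

0.9845


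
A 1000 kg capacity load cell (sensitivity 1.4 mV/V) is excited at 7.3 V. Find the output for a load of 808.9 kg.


Vout = rated_output * Vex * (load / capacity).
Vout = 1.4 * 7.3 * (808.9 / 1000)
Vout = 1.4 * 7.3 * 0.8089
Vout = 8.267 mV

8.267 mV


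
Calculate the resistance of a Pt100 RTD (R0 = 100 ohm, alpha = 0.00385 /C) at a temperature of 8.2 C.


The RTD equation: Rt = R0 * (1 + alpha * T).
Rt = 100 * (1 + 0.00385 * 8.2)
Rt = 100 * (1 + 0.03157)
Rt = 100 * 1.03157
Rt = 103.157 ohm

103.157 ohm


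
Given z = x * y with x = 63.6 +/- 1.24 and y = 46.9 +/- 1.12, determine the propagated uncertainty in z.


For a product z = x*y, the relative uncertainty is:
uz/z = sqrt((ux/x)^2 + (uy/y)^2)
Relative uncertainties: ux/x = 1.24/63.6 = 0.019497
uy/y = 1.12/46.9 = 0.023881
z = 63.6 * 46.9 = 2982.8
uz = 2982.8 * sqrt(0.019497^2 + 0.023881^2) = 91.957

91.957


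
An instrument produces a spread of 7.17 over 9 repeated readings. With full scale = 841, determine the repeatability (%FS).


Repeatability = (spread / full scale) * 100%.
R = (7.17 / 841) * 100
R = 0.853 %FS

0.853 %FS


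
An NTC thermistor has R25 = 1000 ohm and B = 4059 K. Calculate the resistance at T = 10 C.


NTC thermistor equation: Rt = R25 * exp(B * (1/T - 1/T25)).
T in Kelvin: 283.15 K, T25 = 298.15 K
1/T - 1/T25 = 1/283.15 - 1/298.15 = 0.00017768
B * (1/T - 1/T25) = 4059 * 0.00017768 = 0.7212
Rt = 1000 * exp(0.7212) = 2056.9 ohm

2056.9 ohm


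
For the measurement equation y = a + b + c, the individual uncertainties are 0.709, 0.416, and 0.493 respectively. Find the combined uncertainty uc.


For a sum of independent quantities, uc = sqrt(u1^2 + u2^2 + u3^2).
uc = sqrt(0.709^2 + 0.416^2 + 0.493^2)
uc = sqrt(0.502681 + 0.173056 + 0.243049)
uc = 0.9585

0.9585


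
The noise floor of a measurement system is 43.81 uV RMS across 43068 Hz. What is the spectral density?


Noise spectral density = Vrms / sqrt(BW).
NSD = 43.81 / sqrt(43068)
NSD = 43.81 / 207.5283
NSD = 0.2111 uV/sqrt(Hz)

0.2111 uV/sqrt(Hz)


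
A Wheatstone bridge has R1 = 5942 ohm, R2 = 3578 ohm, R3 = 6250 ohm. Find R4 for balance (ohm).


At balance: R1*R4 = R2*R3, so R4 = R2*R3/R1.
R4 = 3578 * 6250 / 5942
R4 = 22362500 / 5942
R4 = 3763.46 ohm

3763.46 ohm


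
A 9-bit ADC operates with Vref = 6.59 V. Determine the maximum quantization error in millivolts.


The maximum quantization error is +/- LSB/2.
LSB = Vref / 2^n = 6.59 / 512 = 0.01287109 V
Max error = LSB / 2 = 0.01287109 / 2 = 0.00643555 V
Max error = 6.4355 mV

6.4355 mV


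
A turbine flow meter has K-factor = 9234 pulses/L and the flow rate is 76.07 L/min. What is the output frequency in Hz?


Frequency = K * Q / 60 (converting L/min to L/s).
f = 9234 * 76.07 / 60
f = 702430.38 / 60
f = 11707.17 Hz

11707.17 Hz


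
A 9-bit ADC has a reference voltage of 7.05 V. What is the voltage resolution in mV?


The resolution (LSB) of an ADC is Vref / 2^n.
LSB = 7.05 / 2^9
LSB = 7.05 / 512
LSB = 0.01376953 V = 13.76953125 mV

13.76953125 mV


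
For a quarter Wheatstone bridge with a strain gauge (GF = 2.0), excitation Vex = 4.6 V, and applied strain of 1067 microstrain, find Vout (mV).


Quarter bridge output: Vout = (GF * epsilon * Vex) / 4.
Vout = (2.0 * 1067e-6 * 4.6) / 4
Vout = 0.0098164 / 4 V
Vout = 0.0024541 V = 2.4541 mV

2.4541 mV


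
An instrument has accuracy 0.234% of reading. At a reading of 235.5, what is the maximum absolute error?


Absolute error = (accuracy% / 100) * reading.
Error = (0.234 / 100) * 235.5
Error = 0.00234 * 235.5
Error = 0.5511

0.5511


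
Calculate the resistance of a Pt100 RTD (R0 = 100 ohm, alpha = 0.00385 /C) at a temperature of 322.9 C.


The RTD equation: Rt = R0 * (1 + alpha * T).
Rt = 100 * (1 + 0.00385 * 322.9)
Rt = 100 * (1 + 1.243165)
Rt = 100 * 2.243165
Rt = 224.316 ohm

224.316 ohm


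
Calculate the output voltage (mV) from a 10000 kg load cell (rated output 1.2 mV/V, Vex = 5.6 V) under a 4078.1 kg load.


Vout = rated_output * Vex * (load / capacity).
Vout = 1.2 * 5.6 * (4078.1 / 10000)
Vout = 1.2 * 5.6 * 0.40781
Vout = 2.74 mV

2.74 mV


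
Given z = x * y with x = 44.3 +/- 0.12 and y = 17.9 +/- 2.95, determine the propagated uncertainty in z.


For a product z = x*y, the relative uncertainty is:
uz/z = sqrt((ux/x)^2 + (uy/y)^2)
Relative uncertainties: ux/x = 0.12/44.3 = 0.002709
uy/y = 2.95/17.9 = 0.164804
z = 44.3 * 17.9 = 793.0
uz = 793.0 * sqrt(0.002709^2 + 0.164804^2) = 130.703

130.703


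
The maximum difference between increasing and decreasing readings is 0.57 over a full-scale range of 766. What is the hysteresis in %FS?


Hysteresis = (max difference / full scale) * 100%.
H = (0.57 / 766) * 100
H = 0.074 %FS

0.074 %FS


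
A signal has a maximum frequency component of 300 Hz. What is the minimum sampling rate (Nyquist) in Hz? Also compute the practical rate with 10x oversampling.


By Nyquist theorem, fs_min = 2 * fmax.
fs_min = 2 * 300 = 600 Hz
Practical rate = 10 * fs_min = 10 * 600 = 6000 Hz

fs_min = 600 Hz, fs_practical = 6000 Hz


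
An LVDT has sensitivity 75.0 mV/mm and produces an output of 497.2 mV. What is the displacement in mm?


Displacement = Vout / sensitivity.
d = 497.2 / 75.0
d = 6.629 mm

6.629 mm


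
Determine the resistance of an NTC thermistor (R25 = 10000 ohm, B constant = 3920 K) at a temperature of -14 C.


NTC thermistor equation: Rt = R25 * exp(B * (1/T - 1/T25)).
T in Kelvin: 259.15 K, T25 = 298.15 K
1/T - 1/T25 = 1/259.15 - 1/298.15 = 0.00050475
B * (1/T - 1/T25) = 3920 * 0.00050475 = 1.9786
Rt = 10000 * exp(1.9786) = 72328.3 ohm

72328.3 ohm


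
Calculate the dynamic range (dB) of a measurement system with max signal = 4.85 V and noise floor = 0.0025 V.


Dynamic range = 20 * log10(Vmax / Vnoise).
DR = 20 * log10(4.85 / 0.0025)
DR = 20 * log10(1940.0)
DR = 65.76 dB

65.76 dB


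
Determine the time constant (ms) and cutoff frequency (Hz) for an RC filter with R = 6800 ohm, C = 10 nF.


Time constant: tau = R * C.
tau = 6800 * 1.00e-08 = 6.8e-05 s
tau = 0.068 ms
Cutoff frequency: fc = 1 / (2*pi*R*C).
fc = 1 / (2*pi*6.8e-05) = 2340.51 Hz

tau = 0.068 ms, fc = 2340.51 Hz


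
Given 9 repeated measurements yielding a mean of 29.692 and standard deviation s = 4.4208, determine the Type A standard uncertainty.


The standard uncertainty for Type A evaluation is u = s / sqrt(n).
u = 4.4208 / sqrt(9)
u = 4.4208 / 3.0
u = 1.4736

1.4736


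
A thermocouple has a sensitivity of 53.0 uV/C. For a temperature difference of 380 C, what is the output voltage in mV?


The thermocouple output V = sensitivity * dT.
V = 53.0 uV/C * 380 C
V = 20140.0 uV
V = 20.14 mV

20.14 mV


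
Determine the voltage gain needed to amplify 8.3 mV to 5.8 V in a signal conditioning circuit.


Gain = Vout / Vin (converting to same units).
G = 5.8 V / 8.3 mV
G = 5800.0 mV / 8.3 mV
G = 698.8

698.8


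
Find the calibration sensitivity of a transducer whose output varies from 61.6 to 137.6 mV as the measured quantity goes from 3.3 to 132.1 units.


Sensitivity = (y2 - y1) / (x2 - x1).
S = (137.6 - 61.6) / (132.1 - 3.3)
S = 76.0 / 128.8
S = 0.5901 mV/unit

0.5901 mV/unit


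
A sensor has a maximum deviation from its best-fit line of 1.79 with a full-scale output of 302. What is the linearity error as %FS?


Linearity error = (max deviation / full scale) * 100%.
Linearity = (1.79 / 302) * 100
Linearity = 0.593 %FS

0.593 %FS


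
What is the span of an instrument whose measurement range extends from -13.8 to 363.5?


Span = upper range - lower range.
Span = 363.5 - (-13.8)
Span = 377.3

377.3


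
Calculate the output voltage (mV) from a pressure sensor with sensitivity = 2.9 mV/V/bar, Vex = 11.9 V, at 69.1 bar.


Output = sensitivity * Vex * P.
Vout = 2.9 * 11.9 * 69.1
Vout = 34.51 * 69.1
Vout = 2384.64 mV

2384.64 mV


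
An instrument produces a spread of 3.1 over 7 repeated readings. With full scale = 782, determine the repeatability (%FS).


Repeatability = (spread / full scale) * 100%.
R = (3.1 / 782) * 100
R = 0.396 %FS

0.396 %FS


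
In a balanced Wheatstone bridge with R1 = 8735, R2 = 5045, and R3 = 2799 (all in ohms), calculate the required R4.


At balance: R1*R4 = R2*R3, so R4 = R2*R3/R1.
R4 = 5045 * 2799 / 8735
R4 = 14120955 / 8735
R4 = 1616.59 ohm

1616.59 ohm


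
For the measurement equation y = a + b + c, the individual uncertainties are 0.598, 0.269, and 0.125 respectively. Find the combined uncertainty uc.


For a sum of independent quantities, uc = sqrt(u1^2 + u2^2 + u3^2).
uc = sqrt(0.598^2 + 0.269^2 + 0.125^2)
uc = sqrt(0.357604 + 0.072361 + 0.015625)
uc = 0.6675

0.6675


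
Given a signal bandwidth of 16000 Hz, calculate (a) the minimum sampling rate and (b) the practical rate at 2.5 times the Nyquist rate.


By Nyquist theorem, fs_min = 2 * fmax.
fs_min = 2 * 16000 = 32000 Hz
Practical rate = 2.5 * fs_min = 2.5 * 32000 = 80000 Hz

fs_min = 32000 Hz, fs_practical = 80000 Hz


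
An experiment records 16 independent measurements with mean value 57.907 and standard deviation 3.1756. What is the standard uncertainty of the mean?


The standard uncertainty for Type A evaluation is u = s / sqrt(n).
u = 3.1756 / sqrt(16)
u = 3.1756 / 4.0
u = 0.7939

0.7939


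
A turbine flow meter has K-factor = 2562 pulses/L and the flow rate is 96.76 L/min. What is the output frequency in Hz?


Frequency = K * Q / 60 (converting L/min to L/s).
f = 2562 * 96.76 / 60
f = 247899.12 / 60
f = 4131.65 Hz

4131.65 Hz


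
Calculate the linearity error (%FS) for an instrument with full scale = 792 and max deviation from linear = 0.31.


Linearity error = (max deviation / full scale) * 100%.
Linearity = (0.31 / 792) * 100
Linearity = 0.039 %FS

0.039 %FS


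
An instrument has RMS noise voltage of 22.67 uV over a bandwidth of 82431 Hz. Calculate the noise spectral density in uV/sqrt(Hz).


Noise spectral density = Vrms / sqrt(BW).
NSD = 22.67 / sqrt(82431)
NSD = 22.67 / 287.108
NSD = 0.079 uV/sqrt(Hz)

0.079 uV/sqrt(Hz)


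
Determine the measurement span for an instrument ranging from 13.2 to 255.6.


Span = upper range - lower range.
Span = 255.6 - (13.2)
Span = 242.4

242.4


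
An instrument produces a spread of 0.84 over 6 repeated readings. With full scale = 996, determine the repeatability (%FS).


Repeatability = (spread / full scale) * 100%.
R = (0.84 / 996) * 100
R = 0.084 %FS

0.084 %FS


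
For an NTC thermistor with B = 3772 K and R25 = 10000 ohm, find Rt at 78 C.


NTC thermistor equation: Rt = R25 * exp(B * (1/T - 1/T25)).
T in Kelvin: 351.15 K, T25 = 298.15 K
1/T - 1/T25 = 1/351.15 - 1/298.15 = -0.00050623
B * (1/T - 1/T25) = 3772 * -0.00050623 = -1.9095
Rt = 10000 * exp(-1.9095) = 1481.5 ohm

1481.5 ohm


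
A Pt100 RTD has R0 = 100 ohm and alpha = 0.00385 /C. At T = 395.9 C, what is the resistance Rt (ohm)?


The RTD equation: Rt = R0 * (1 + alpha * T).
Rt = 100 * (1 + 0.00385 * 395.9)
Rt = 100 * (1 + 1.524215)
Rt = 100 * 2.524215
Rt = 252.421 ohm

252.421 ohm


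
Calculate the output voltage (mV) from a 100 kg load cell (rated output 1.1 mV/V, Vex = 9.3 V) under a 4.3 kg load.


Vout = rated_output * Vex * (load / capacity).
Vout = 1.1 * 9.3 * (4.3 / 100)
Vout = 1.1 * 9.3 * 0.043
Vout = 0.44 mV

0.44 mV


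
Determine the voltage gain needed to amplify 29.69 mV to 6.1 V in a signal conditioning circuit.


Gain = Vout / Vin (converting to same units).
G = 6.1 V / 29.69 mV
G = 6100.0 mV / 29.69 mV
G = 205.46

205.46


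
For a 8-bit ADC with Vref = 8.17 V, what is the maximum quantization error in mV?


The maximum quantization error is +/- LSB/2.
LSB = Vref / 2^n = 8.17 / 256 = 0.03191406 V
Max error = LSB / 2 = 0.03191406 / 2 = 0.01595703 V
Max error = 15.957 mV

15.957 mV


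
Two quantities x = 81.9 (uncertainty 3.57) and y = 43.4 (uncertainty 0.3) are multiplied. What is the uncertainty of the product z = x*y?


For a product z = x*y, the relative uncertainty is:
uz/z = sqrt((ux/x)^2 + (uy/y)^2)
Relative uncertainties: ux/x = 3.57/81.9 = 0.04359
uy/y = 0.3/43.4 = 0.006912
z = 81.9 * 43.4 = 3554.5
uz = 3554.5 * sqrt(0.04359^2 + 0.006912^2) = 156.874

156.874


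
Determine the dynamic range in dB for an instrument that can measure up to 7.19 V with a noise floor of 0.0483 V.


Dynamic range = 20 * log10(Vmax / Vnoise).
DR = 20 * log10(7.19 / 0.0483)
DR = 20 * log10(148.86)
DR = 43.46 dB

43.46 dB


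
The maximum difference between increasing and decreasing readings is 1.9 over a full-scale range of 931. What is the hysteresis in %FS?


Hysteresis = (max difference / full scale) * 100%.
H = (1.9 / 931) * 100
H = 0.204 %FS

0.204 %FS


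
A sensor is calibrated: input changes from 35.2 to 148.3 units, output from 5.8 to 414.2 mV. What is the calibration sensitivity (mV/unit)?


Sensitivity = (y2 - y1) / (x2 - x1).
S = (414.2 - 5.8) / (148.3 - 35.2)
S = 408.4 / 113.1
S = 3.611 mV/unit

3.611 mV/unit


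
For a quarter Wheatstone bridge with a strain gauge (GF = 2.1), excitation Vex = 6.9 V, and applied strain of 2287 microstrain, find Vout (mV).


Quarter bridge output: Vout = (GF * epsilon * Vex) / 4.
Vout = (2.1 * 2287e-6 * 6.9) / 4
Vout = 0.03313863 / 4 V
Vout = 0.00828466 V = 8.2847 mV

8.2847 mV


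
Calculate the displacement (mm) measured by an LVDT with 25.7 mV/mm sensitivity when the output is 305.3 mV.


Displacement = Vout / sensitivity.
d = 305.3 / 25.7
d = 11.879 mm

11.879 mm


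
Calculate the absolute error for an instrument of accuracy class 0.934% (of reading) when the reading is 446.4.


Absolute error = (accuracy% / 100) * reading.
Error = (0.934 / 100) * 446.4
Error = 0.00934 * 446.4
Error = 4.1694

4.1694


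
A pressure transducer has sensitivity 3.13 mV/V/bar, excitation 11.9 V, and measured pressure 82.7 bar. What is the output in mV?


Output = sensitivity * Vex * P.
Vout = 3.13 * 11.9 * 82.7
Vout = 37.247 * 82.7
Vout = 3080.33 mV

3080.33 mV


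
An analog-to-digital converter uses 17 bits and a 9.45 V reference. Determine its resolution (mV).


The resolution (LSB) of an ADC is Vref / 2^n.
LSB = 9.45 / 2^17
LSB = 9.45 / 131072
LSB = 7.21e-05 V = 0.07209778 mV

0.07209778 mV


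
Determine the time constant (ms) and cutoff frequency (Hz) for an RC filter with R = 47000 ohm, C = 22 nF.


Time constant: tau = R * C.
tau = 47000 * 2.20e-08 = 0.001034 s
tau = 1.034 ms
Cutoff frequency: fc = 1 / (2*pi*R*C).
fc = 1 / (2*pi*0.001034) = 153.92 Hz

tau = 1.034 ms, fc = 153.92 Hz


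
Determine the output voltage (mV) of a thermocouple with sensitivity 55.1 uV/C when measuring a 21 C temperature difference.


The thermocouple output V = sensitivity * dT.
V = 55.1 uV/C * 21 C
V = 1157.1 uV
V = 1.157 mV

1.157 mV


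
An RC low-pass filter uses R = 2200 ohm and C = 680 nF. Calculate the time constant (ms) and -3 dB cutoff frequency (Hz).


Time constant: tau = R * C.
tau = 2200 * 6.80e-07 = 0.001496 s
tau = 1.496 ms
Cutoff frequency: fc = 1 / (2*pi*R*C).
fc = 1 / (2*pi*0.001496) = 106.39 Hz

tau = 1.496 ms, fc = 106.39 Hz


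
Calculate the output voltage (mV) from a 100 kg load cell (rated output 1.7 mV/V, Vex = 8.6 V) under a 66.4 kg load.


Vout = rated_output * Vex * (load / capacity).
Vout = 1.7 * 8.6 * (66.4 / 100)
Vout = 1.7 * 8.6 * 0.664
Vout = 9.708 mV

9.708 mV


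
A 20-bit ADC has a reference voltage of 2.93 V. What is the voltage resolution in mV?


The resolution (LSB) of an ADC is Vref / 2^n.
LSB = 2.93 / 2^20
LSB = 2.93 / 1048576
LSB = 2.79e-06 V = 0.00279427 mV

0.00279427 mV


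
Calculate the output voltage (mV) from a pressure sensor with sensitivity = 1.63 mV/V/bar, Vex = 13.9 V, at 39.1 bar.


Output = sensitivity * Vex * P.
Vout = 1.63 * 13.9 * 39.1
Vout = 22.657 * 39.1
Vout = 885.89 mV

885.89 mV


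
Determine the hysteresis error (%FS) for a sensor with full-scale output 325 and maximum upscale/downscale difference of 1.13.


Hysteresis = (max difference / full scale) * 100%.
H = (1.13 / 325) * 100
H = 0.348 %FS

0.348 %FS


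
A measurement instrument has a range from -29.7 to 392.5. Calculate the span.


Span = upper range - lower range.
Span = 392.5 - (-29.7)
Span = 422.2

422.2


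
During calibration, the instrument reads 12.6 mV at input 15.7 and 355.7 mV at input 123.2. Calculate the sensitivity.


Sensitivity = (y2 - y1) / (x2 - x1).
S = (355.7 - 12.6) / (123.2 - 15.7)
S = 343.1 / 107.5
S = 3.1916 mV/unit

3.1916 mV/unit


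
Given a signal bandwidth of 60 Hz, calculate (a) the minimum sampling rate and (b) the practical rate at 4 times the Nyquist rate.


By Nyquist theorem, fs_min = 2 * fmax.
fs_min = 2 * 60 = 120 Hz
Practical rate = 4 * fs_min = 4 * 120 = 480 Hz

fs_min = 120 Hz, fs_practical = 480 Hz


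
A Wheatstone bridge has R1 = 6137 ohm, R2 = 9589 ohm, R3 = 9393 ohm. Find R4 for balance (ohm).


At balance: R1*R4 = R2*R3, so R4 = R2*R3/R1.
R4 = 9589 * 9393 / 6137
R4 = 90069477 / 6137
R4 = 14676.47 ohm

14676.47 ohm


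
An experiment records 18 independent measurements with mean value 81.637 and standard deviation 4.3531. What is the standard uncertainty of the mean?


The standard uncertainty for Type A evaluation is u = s / sqrt(n).
u = 4.3531 / sqrt(18)
u = 4.3531 / 4.2426
u = 1.026

1.026


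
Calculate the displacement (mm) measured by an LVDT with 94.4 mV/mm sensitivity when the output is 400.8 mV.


Displacement = Vout / sensitivity.
d = 400.8 / 94.4
d = 4.246 mm

4.246 mm


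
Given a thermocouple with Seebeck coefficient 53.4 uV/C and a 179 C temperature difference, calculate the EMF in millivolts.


The thermocouple output V = sensitivity * dT.
V = 53.4 uV/C * 179 C
V = 9558.6 uV
V = 9.559 mV

9.559 mV


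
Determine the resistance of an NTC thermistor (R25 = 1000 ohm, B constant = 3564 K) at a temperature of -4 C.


NTC thermistor equation: Rt = R25 * exp(B * (1/T - 1/T25)).
T in Kelvin: 269.15 K, T25 = 298.15 K
1/T - 1/T25 = 1/269.15 - 1/298.15 = 0.00036138
B * (1/T - 1/T25) = 3564 * 0.00036138 = 1.288
Rt = 1000 * exp(1.288) = 3625.4 ohm

3625.4 ohm


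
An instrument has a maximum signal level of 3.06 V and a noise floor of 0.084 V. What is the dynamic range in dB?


Dynamic range = 20 * log10(Vmax / Vnoise).
DR = 20 * log10(3.06 / 0.084)
DR = 20 * log10(36.43)
DR = 31.23 dB

31.23 dB


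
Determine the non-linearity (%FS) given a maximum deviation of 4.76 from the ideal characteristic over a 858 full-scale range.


Linearity error = (max deviation / full scale) * 100%.
Linearity = (4.76 / 858) * 100
Linearity = 0.555 %FS

0.555 %FS


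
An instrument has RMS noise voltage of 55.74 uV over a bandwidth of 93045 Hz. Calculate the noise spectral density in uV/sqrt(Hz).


Noise spectral density = Vrms / sqrt(BW).
NSD = 55.74 / sqrt(93045)
NSD = 55.74 / 305.0328
NSD = 0.1827 uV/sqrt(Hz)

0.1827 uV/sqrt(Hz)


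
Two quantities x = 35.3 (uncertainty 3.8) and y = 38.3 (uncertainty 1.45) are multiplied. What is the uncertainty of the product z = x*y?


For a product z = x*y, the relative uncertainty is:
uz/z = sqrt((ux/x)^2 + (uy/y)^2)
Relative uncertainties: ux/x = 3.8/35.3 = 0.107649
uy/y = 1.45/38.3 = 0.037859
z = 35.3 * 38.3 = 1352.0
uz = 1352.0 * sqrt(0.107649^2 + 0.037859^2) = 154.278

154.278


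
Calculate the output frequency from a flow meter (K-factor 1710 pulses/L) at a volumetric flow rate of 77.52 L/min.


Frequency = K * Q / 60 (converting L/min to L/s).
f = 1710 * 77.52 / 60
f = 132559.2 / 60
f = 2209.32 Hz

2209.32 Hz


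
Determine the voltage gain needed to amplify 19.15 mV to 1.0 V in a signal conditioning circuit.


Gain = Vout / Vin (converting to same units).
G = 1.0 V / 19.15 mV
G = 1000.0 mV / 19.15 mV
G = 52.22

52.22


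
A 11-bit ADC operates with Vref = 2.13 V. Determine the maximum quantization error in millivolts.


The maximum quantization error is +/- LSB/2.
LSB = Vref / 2^n = 2.13 / 2048 = 0.00104004 V
Max error = LSB / 2 = 0.00104004 / 2 = 0.00052002 V
Max error = 0.52 mV

0.52 mV


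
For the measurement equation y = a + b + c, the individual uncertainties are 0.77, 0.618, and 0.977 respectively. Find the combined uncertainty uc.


For a sum of independent quantities, uc = sqrt(u1^2 + u2^2 + u3^2).
uc = sqrt(0.77^2 + 0.618^2 + 0.977^2)
uc = sqrt(0.5929 + 0.381924 + 0.954529)
uc = 1.389

1.389


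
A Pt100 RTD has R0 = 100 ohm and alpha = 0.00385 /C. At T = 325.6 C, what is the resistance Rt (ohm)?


The RTD equation: Rt = R0 * (1 + alpha * T).
Rt = 100 * (1 + 0.00385 * 325.6)
Rt = 100 * (1 + 1.25356)
Rt = 100 * 2.25356
Rt = 225.356 ohm

225.356 ohm


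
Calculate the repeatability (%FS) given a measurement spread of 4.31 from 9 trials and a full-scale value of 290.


Repeatability = (spread / full scale) * 100%.
R = (4.31 / 290) * 100
R = 1.486 %FS

1.486 %FS


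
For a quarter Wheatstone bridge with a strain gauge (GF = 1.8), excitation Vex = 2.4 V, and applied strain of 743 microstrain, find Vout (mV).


Quarter bridge output: Vout = (GF * epsilon * Vex) / 4.
Vout = (1.8 * 743e-6 * 2.4) / 4
Vout = 0.00320976 / 4 V
Vout = 0.00080244 V = 0.8024 mV

0.8024 mV


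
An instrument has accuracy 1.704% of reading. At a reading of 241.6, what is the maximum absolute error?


Absolute error = (accuracy% / 100) * reading.
Error = (1.704 / 100) * 241.6
Error = 0.01704 * 241.6
Error = 4.1169

4.1169


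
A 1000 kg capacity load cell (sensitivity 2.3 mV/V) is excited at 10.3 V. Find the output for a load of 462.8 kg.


Vout = rated_output * Vex * (load / capacity).
Vout = 2.3 * 10.3 * (462.8 / 1000)
Vout = 2.3 * 10.3 * 0.4628
Vout = 10.964 mV

10.964 mV


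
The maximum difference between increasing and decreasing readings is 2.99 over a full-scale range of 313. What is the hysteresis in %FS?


Hysteresis = (max difference / full scale) * 100%.
H = (2.99 / 313) * 100
H = 0.955 %FS

0.955 %FS


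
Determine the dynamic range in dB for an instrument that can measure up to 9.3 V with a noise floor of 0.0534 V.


Dynamic range = 20 * log10(Vmax / Vnoise).
DR = 20 * log10(9.3 / 0.0534)
DR = 20 * log10(174.16)
DR = 44.82 dB

44.82 dB


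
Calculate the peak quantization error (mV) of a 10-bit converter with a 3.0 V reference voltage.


The maximum quantization error is +/- LSB/2.
LSB = Vref / 2^n = 3.0 / 1024 = 0.00292969 V
Max error = LSB / 2 = 0.00292969 / 2 = 0.00146484 V
Max error = 1.4648 mV

1.4648 mV


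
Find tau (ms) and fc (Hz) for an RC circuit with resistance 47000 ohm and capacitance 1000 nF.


Time constant: tau = R * C.
tau = 47000 * 1.00e-06 = 0.047 s
tau = 47.0 ms
Cutoff frequency: fc = 1 / (2*pi*R*C).
fc = 1 / (2*pi*0.047) = 3.39 Hz

tau = 47.0 ms, fc = 3.39 Hz


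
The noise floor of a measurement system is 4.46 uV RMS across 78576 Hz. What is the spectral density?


Noise spectral density = Vrms / sqrt(BW).
NSD = 4.46 / sqrt(78576)
NSD = 4.46 / 280.3141
NSD = 0.0159 uV/sqrt(Hz)

0.0159 uV/sqrt(Hz)


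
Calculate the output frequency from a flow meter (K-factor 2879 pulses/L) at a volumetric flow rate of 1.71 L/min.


Frequency = K * Q / 60 (converting L/min to L/s).
f = 2879 * 1.71 / 60
f = 4923.09 / 60
f = 82.05 Hz

82.05 Hz


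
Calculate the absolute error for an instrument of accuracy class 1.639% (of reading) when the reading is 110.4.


Absolute error = (accuracy% / 100) * reading.
Error = (1.639 / 100) * 110.4
Error = 0.01639 * 110.4
Error = 1.8095

1.8095


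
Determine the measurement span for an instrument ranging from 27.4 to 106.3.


Span = upper range - lower range.
Span = 106.3 - (27.4)
Span = 78.9

78.9


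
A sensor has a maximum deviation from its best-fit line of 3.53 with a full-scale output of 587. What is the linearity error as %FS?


Linearity error = (max deviation / full scale) * 100%.
Linearity = (3.53 / 587) * 100
Linearity = 0.601 %FS

0.601 %FS


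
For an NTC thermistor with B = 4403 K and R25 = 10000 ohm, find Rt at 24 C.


NTC thermistor equation: Rt = R25 * exp(B * (1/T - 1/T25)).
T in Kelvin: 297.15 K, T25 = 298.15 K
1/T - 1/T25 = 1/297.15 - 1/298.15 = 1.129e-05
B * (1/T - 1/T25) = 4403 * 1.129e-05 = 0.0497
Rt = 10000 * exp(0.0497) = 10509.5 ohm

10509.5 ohm


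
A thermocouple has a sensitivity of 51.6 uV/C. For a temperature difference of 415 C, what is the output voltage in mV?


The thermocouple output V = sensitivity * dT.
V = 51.6 uV/C * 415 C
V = 21414.0 uV
V = 21.414 mV

21.414 mV


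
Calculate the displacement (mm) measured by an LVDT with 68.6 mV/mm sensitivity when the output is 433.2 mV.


Displacement = Vout / sensitivity.
d = 433.2 / 68.6
d = 6.315 mm

6.315 mm


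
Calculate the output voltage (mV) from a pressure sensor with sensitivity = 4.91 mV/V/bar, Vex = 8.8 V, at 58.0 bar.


Output = sensitivity * Vex * P.
Vout = 4.91 * 8.8 * 58.0
Vout = 43.208 * 58.0
Vout = 2506.06 mV

2506.06 mV


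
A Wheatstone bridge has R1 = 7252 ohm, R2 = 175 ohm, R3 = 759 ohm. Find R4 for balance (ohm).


At balance: R1*R4 = R2*R3, so R4 = R2*R3/R1.
R4 = 175 * 759 / 7252
R4 = 132825 / 7252
R4 = 18.32 ohm

18.32 ohm


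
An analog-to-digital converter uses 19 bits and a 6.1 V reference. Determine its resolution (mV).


The resolution (LSB) of an ADC is Vref / 2^n.
LSB = 6.1 / 2^19
LSB = 6.1 / 524288
LSB = 1.163e-05 V = 0.01163483 mV

0.01163483 mV


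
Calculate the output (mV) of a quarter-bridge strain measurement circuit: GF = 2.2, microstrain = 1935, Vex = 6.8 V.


Quarter bridge output: Vout = (GF * epsilon * Vex) / 4.
Vout = (2.2 * 1935e-6 * 6.8) / 4
Vout = 0.0289476 / 4 V
Vout = 0.0072369 V = 7.2369 mV

7.2369 mV


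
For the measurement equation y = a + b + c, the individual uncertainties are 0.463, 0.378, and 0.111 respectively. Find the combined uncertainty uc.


For a sum of independent quantities, uc = sqrt(u1^2 + u2^2 + u3^2).
uc = sqrt(0.463^2 + 0.378^2 + 0.111^2)
uc = sqrt(0.214369 + 0.142884 + 0.012321)
uc = 0.6079

0.6079


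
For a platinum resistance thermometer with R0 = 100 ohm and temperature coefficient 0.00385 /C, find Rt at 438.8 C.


The RTD equation: Rt = R0 * (1 + alpha * T).
Rt = 100 * (1 + 0.00385 * 438.8)
Rt = 100 * (1 + 1.68938)
Rt = 100 * 2.68938
Rt = 268.938 ohm

268.938 ohm


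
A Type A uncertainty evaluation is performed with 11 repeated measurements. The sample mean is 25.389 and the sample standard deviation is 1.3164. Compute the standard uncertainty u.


The standard uncertainty for Type A evaluation is u = s / sqrt(n).
u = 1.3164 / sqrt(11)
u = 1.3164 / 3.3166
u = 0.3969

0.3969


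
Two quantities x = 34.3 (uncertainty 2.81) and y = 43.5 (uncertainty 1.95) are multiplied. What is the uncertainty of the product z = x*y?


For a product z = x*y, the relative uncertainty is:
uz/z = sqrt((ux/x)^2 + (uy/y)^2)
Relative uncertainties: ux/x = 2.81/34.3 = 0.081924
uy/y = 1.95/43.5 = 0.044828
z = 34.3 * 43.5 = 1492.0
uz = 1492.0 * sqrt(0.081924^2 + 0.044828^2) = 139.338

139.338


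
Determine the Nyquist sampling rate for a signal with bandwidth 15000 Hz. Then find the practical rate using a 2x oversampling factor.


By Nyquist theorem, fs_min = 2 * fmax.
fs_min = 2 * 15000 = 30000 Hz
Practical rate = 2 * fs_min = 2 * 30000 = 60000 Hz

fs_min = 30000 Hz, fs_practical = 60000 Hz


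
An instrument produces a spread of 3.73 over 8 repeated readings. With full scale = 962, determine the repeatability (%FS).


Repeatability = (spread / full scale) * 100%.
R = (3.73 / 962) * 100
R = 0.388 %FS

0.388 %FS


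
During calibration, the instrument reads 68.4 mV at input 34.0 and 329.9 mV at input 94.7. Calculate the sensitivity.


Sensitivity = (y2 - y1) / (x2 - x1).
S = (329.9 - 68.4) / (94.7 - 34.0)
S = 261.5 / 60.7
S = 4.3081 mV/unit

4.3081 mV/unit


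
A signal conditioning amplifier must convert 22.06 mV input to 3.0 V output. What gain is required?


Gain = Vout / Vin (converting to same units).
G = 3.0 V / 22.06 mV
G = 3000.0 mV / 22.06 mV
G = 135.99

135.99


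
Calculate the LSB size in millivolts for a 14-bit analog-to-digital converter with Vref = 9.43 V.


The resolution (LSB) of an ADC is Vref / 2^n.
LSB = 9.43 / 2^14
LSB = 9.43 / 16384
LSB = 0.00057556 V = 0.57556152 mV

0.57556152 mV


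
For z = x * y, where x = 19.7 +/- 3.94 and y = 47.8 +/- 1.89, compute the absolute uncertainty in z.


For a product z = x*y, the relative uncertainty is:
uz/z = sqrt((ux/x)^2 + (uy/y)^2)
Relative uncertainties: ux/x = 3.94/19.7 = 0.2
uy/y = 1.89/47.8 = 0.03954
z = 19.7 * 47.8 = 941.7
uz = 941.7 * sqrt(0.2^2 + 0.03954^2) = 191.977

191.977
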